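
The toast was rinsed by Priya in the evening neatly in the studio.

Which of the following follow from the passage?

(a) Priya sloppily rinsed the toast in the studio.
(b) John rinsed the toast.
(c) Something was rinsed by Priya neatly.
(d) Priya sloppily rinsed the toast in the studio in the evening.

(a) Not entailed — 'sloppily' adds a manner not in (and inconsistent with) the original.
(b) Not entailed — the passage has Priya rinsing the toast, not John.
(c) Entailed — the original entails any weakening of itself; this just drops 'in the studio', 'in the evening' and generalizes the patient.
(d) Not entailed — 'sloppily' adds a manner not in (and inconsistent with) the original.

(c)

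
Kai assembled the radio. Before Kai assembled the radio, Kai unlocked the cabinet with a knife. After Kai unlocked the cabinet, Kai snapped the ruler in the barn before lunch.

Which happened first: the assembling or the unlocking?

The connectives place the unlocking before the assembling.

the unlocking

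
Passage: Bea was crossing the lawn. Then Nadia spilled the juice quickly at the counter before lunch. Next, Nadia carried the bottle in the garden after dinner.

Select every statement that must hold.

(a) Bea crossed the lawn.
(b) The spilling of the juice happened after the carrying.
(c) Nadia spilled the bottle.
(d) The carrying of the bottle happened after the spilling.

(d)

(a) Not entailed — 'was crossing' is progressive on an accomplishment; it does not entail the completed 'crossed'.
(b) Not entailed — the narrative places the spilling before the carrying, not after.
(c) Not entailed — Nadia spilled the juice, not the bottle; the bottle belongs to the carrying event.
(d) Entailed — the narrative places the spilling before the carrying.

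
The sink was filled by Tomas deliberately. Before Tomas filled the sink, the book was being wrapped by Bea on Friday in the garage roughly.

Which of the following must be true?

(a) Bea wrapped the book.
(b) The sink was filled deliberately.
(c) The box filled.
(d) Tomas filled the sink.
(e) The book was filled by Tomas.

(a) Not entailed — 'was wrapping' is progressive on an accomplishment; it does not entail the completed 'wrapped'.
(b) Entailed — generalizing the agent leaves a sub-description the original still satisfies.
(c) Not entailed — the sink is what filled, not the box.
(d) Entailed — the original entails any weakening of itself; this just drops 'deliberately'.
(e) Not entailed — Tomas filled the sink, not the book; the book belongs to the wrapping event.

(b), (d)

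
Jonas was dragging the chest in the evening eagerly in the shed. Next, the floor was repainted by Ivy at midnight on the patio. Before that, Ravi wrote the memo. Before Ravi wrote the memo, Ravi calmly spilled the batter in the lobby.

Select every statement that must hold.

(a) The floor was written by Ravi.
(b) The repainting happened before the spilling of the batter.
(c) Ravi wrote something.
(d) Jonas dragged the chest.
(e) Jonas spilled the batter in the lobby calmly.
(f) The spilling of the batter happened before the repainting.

(c), (d), (f)

(a) Not entailed — Ravi wrote the memo, not the floor; the floor belongs to the repainting event.
(b) Not entailed — the narrative places the spilling before the repainting, not after.
(c) Entailed — the original entails any weakening of itself; this just generalizes the patient.
(d) Entailed — 'drag' is an activity; 'was dragging' entails that some dragging happened, so 'dragged' holds.
(e) Not entailed — the passage has Ravi spilling the batter, not Jonas.
(f) Entailed — the narrative places the spilling before the repainting.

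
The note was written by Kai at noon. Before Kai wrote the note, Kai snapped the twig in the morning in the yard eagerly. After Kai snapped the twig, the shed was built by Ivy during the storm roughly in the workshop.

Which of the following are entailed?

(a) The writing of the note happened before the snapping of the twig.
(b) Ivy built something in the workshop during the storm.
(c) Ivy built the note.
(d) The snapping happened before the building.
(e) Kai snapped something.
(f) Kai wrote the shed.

(a) Not entailed — the narrative places the snapping before the writing, not after.
(b) Entailed — the original entails any weakening of itself; this just drops 'roughly' and generalizes the patient.
(c) Not entailed — Ivy built the shed, not the note; the note belongs to the writing event.
(d) Entailed — the narrative places the snapping before the building.
(e) Entailed — dropping 'eagerly', 'in the morning', 'in the yard' and generalizing the patient leaves a sub-description the original still satisfies.
(f) Not entailed — Kai wrote the note, not the shed; the shed belongs to the building event.

(b), (d), (e)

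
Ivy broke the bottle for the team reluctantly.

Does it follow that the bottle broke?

yes

'Ivy broke the bottle' is the causative; it entails the inchoative 'the bottle broke'.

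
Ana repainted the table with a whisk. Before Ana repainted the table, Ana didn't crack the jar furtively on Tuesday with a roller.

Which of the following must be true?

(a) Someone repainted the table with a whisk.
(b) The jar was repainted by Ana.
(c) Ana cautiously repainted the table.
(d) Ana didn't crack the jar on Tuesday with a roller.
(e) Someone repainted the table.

(a) Entailed — this follows by dropping conjuncts from the repainting event's description.
(b) Not entailed — Ana repainted the table, not the jar; the jar belongs to the cracking event.
(c) Not entailed — 'cautiously' adds information not in the original event.
(d) Not entailed — dropping 'furtively' under negation is not valid — the original leaves open that Ana cracked the jar some other way.
(e) Entailed — dropping 'with a whisk' and generalizing the agent leaves a sub-description the original still satisfies.

(a), (e)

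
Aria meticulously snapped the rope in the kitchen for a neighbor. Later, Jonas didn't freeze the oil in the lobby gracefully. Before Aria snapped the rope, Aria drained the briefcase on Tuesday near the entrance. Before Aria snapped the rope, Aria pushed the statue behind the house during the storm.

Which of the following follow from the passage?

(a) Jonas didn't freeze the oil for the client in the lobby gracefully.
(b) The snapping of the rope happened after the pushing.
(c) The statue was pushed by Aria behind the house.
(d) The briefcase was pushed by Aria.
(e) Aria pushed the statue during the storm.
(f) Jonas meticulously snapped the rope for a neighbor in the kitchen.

(a), (b), (c), (e)

(a) Entailed — under negation, adding a further restriction is entailed: if no such freezing event occurred, none occurred for the client either.
(b) Entailed — the narrative places the pushing before the snapping.
(c) Entailed — every conjunct here is already in the original pushing event.
(d) Not entailed — Aria pushed the statue, not the briefcase; the briefcase belongs to the draining event.
(e) Entailed — every conjunct here is already in the original pushing event.
(f) Not entailed — the passage has Aria snapping the rope, not Jonas.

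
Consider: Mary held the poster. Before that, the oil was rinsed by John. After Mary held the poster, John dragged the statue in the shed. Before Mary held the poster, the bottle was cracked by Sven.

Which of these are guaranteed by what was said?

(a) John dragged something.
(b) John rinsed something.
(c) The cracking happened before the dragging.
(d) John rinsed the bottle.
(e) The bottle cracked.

(a), (b), (c), (e)

(a) Entailed — the original entails any weakening of itself; this just drops 'in the shed' and generalizes the patient.
(b) Entailed — the original entails any weakening of itself; this just generalizes the patient.
(c) Entailed — the narrative places the cracking before the dragging.
(d) Not entailed — John rinsed the oil, not the bottle; the bottle belongs to the cracking event.
(e) Entailed — 'Sven cracked the bottle' is causative; it entails the inchoative 'the bottle cracked'.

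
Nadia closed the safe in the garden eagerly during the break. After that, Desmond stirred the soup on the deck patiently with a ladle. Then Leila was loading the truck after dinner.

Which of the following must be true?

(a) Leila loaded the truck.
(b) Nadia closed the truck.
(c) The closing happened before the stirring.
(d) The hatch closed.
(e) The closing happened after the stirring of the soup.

(a) Not entailed — 'was loading' is progressive on an accomplishment; it does not entail the completed 'loaded'.
(b) Not entailed — Nadia closed the safe, not the truck; the truck belongs to the loading event.
(c) Entailed — the narrative places the closing before the stirring.
(d) Not entailed — the safe is what closed, not the hatch.
(e) Not entailed — the narrative places the closing before the stirring, not after.

(c)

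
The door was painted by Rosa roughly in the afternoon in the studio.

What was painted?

the door

'the door' marks the patient of the painting event.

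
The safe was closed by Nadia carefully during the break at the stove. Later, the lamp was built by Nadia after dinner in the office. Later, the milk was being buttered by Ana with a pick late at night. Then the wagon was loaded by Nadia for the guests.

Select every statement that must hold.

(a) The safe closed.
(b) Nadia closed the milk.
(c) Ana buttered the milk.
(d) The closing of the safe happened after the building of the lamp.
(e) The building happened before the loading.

(a), (e)

(a) Entailed — 'Nadia closed the safe' is causative; it entails the inchoative 'the safe closed'.
(b) Not entailed — Nadia closed the safe, not the milk; the milk belongs to the buttering event.
(c) Not entailed — 'was buttering' is progressive on an accomplishment; it does not entail the completed 'buttered'.
(d) Not entailed — the narrative places the closing before the building, not after.
(e) Entailed — the narrative places the building before the loading.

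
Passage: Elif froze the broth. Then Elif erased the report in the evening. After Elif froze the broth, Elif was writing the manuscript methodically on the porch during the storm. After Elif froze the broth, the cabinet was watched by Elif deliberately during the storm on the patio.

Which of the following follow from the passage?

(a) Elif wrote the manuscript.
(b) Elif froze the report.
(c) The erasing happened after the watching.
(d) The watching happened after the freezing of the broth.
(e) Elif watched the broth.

(d)

(a) Not entailed — 'was writing' is progressive on an accomplishment; it does not entail the completed 'wrote'.
(b) Not entailed — Elif froze the broth, not the report; the report belongs to the erasing event.
(c) Not entailed — the narrative doesn't order the watching relative to the erasing.
(d) Entailed — the narrative places the freezing before the watching.
(e) Not entailed — Elif watched the cabinet, not the broth; the broth belongs to the freezing event.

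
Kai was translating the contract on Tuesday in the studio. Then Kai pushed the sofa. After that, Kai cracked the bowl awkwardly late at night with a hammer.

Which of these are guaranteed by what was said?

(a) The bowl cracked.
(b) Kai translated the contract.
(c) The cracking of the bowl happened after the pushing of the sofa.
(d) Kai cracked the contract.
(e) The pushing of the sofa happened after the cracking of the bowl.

(a), (c)

(a) Entailed — 'Kai cracked the bowl' is causative; it entails the inchoative 'the bowl cracked'.
(b) Not entailed — 'was translating' is progressive on an accomplishment; it does not entail the completed 'translated'.
(c) Entailed — the narrative places the pushing before the cracking.
(d) Not entailed — Kai cracked the bowl, not the contract; the contract belongs to the translating event.
(e) Not entailed — the narrative places the pushing before the cracking, not after.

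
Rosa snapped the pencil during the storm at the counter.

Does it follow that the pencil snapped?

'Rosa snapped the pencil' is the causative; it entails the inchoative 'the pencil snapped'.

yes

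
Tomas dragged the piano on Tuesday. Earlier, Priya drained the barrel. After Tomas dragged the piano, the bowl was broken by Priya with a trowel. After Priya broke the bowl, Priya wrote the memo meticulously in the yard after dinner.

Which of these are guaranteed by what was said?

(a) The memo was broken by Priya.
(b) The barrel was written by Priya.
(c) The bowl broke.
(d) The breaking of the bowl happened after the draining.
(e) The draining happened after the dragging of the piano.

(c), (d)

(a) Not entailed — Priya broke the bowl, not the memo; the memo belongs to the writing event.
(b) Not entailed — Priya wrote the memo, not the barrel; the barrel belongs to the draining event.
(c) Entailed — 'Priya broke the bowl' is causative; it entails the inchoative 'the bowl broke'.
(d) Entailed — the narrative places the draining before the breaking.
(e) Not entailed — the narrative places the draining before the dragging, not after.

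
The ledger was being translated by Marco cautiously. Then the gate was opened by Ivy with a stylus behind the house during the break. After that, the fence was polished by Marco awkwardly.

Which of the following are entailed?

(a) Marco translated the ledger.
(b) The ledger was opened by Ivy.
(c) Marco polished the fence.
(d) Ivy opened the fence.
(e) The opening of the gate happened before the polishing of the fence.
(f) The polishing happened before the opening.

(c), (e)

(a) Not entailed — 'was translating' is progressive on an accomplishment; it does not entail the completed 'translated'.
(b) Not entailed — Ivy opened the gate, not the ledger; the ledger belongs to the translating event.
(c) Entailed — this follows by dropping conjuncts from the polishing event's description.
(d) Not entailed — Ivy opened the gate, not the fence; the fence belongs to the polishing event.
(e) Entailed — the narrative places the opening before the polishing.
(f) Not entailed — the narrative places the opening before the polishing, not after.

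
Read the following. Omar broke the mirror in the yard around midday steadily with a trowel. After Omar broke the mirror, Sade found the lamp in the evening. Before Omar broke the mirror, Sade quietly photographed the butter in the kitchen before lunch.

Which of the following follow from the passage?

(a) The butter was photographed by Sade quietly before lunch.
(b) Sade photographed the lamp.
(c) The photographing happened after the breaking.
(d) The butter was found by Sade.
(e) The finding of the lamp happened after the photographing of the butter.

(a) Entailed — dropping 'in the kitchen' leaves a sub-description the original still satisfies.
(b) Not entailed — Sade photographed the butter, not the lamp; the lamp belongs to the finding event.
(c) Not entailed — the narrative places the photographing before the breaking, not after.
(d) Not entailed — Sade found the lamp, not the butter; the butter belongs to the photographing event.
(e) Entailed — the narrative places the photographing before the finding.

(a), (e)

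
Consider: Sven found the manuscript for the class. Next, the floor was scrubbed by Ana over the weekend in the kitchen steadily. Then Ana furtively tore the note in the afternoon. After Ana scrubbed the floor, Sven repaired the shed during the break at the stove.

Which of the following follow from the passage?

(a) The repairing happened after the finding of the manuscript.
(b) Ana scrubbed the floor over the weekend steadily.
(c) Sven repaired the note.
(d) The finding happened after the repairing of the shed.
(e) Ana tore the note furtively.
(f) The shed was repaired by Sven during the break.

(a), (b), (e), (f)

(a) Entailed — the narrative places the finding before the repairing.
(b) Entailed — the original entails any weakening of itself; this just drops 'in the kitchen'.
(c) Not entailed — Sven repaired the shed, not the note; the note belongs to the tearing event.
(d) Not entailed — the narrative places the finding before the repairing, not after.
(e) Entailed — every conjunct here is already in the original tearing event.
(f) Entailed — the original entails any weakening of itself; this just drops 'at the stove'.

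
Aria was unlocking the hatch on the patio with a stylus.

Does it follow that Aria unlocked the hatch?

no

'was unlocking' is progressive; for an accomplishment like 'unlock the hatch', it doesn't entail completion.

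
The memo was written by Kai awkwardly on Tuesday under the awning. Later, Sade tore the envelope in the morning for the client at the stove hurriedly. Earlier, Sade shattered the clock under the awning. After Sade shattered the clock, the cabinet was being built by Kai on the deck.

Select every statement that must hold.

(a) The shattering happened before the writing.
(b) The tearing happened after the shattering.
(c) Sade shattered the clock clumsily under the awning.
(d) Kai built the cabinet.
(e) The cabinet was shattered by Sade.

(a) Not entailed — the narrative doesn't order the shattering relative to the writing.
(b) Entailed — the narrative places the shattering before the tearing.
(c) Not entailed — 'clumsily' adds information not in the original event.
(d) Not entailed — 'was building' is progressive on an accomplishment; it does not entail the completed 'built'.
(e) Not entailed — Sade shattered the clock, not the cabinet; the cabinet belongs to the building event.

(b)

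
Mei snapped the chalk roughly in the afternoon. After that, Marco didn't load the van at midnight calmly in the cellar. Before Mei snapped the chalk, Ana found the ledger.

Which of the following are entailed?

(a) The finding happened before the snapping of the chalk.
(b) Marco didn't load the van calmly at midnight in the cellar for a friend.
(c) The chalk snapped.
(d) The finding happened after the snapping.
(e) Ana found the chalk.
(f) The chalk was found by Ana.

(a), (b), (c)

(a) Entailed — the narrative places the finding before the snapping.
(b) Entailed — under negation, adding a further restriction is entailed: if no such loading event occurred, none occurred for a friend either.
(c) Entailed — 'Mei snapped the chalk' is causative; it entails the inchoative 'the chalk snapped'.
(d) Not entailed — the narrative places the finding before the snapping, not after.
(e) Not entailed — Ana found the ledger, not the chalk; the chalk belongs to the snapping event.
(f) Not entailed — Ana found the ledger, not the chalk; the chalk belongs to the snapping event.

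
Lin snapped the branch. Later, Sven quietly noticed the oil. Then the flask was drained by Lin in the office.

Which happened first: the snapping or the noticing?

The connectives place the snapping before the noticing.

the snapping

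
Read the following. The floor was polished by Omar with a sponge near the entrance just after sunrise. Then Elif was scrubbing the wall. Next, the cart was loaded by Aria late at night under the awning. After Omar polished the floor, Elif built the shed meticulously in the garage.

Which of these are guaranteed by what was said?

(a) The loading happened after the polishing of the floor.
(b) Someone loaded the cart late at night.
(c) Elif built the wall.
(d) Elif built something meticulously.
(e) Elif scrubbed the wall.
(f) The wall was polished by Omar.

(a), (b), (d), (e)

(a) Entailed — the narrative places the polishing before the loading.
(b) Entailed — dropping 'under the awning' and generalizing the agent leaves a sub-description the original still satisfies.
(c) Not entailed — Elif built the shed, not the wall; the wall belongs to the scrubbing event.
(d) Entailed — every conjunct here is already in the original building event.
(e) Entailed — 'scrub' is an activity; 'was scrubbing' entails that some scrubbing happened, so 'scrubbed' holds.
(f) Not entailed — Omar polished the floor, not the wall; the wall belongs to the scrubbing event.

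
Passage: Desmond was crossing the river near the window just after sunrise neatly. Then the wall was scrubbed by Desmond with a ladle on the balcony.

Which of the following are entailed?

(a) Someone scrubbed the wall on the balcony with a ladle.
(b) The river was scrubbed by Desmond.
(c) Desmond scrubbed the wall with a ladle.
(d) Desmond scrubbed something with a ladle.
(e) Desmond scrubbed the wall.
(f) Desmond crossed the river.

(a), (c), (d), (e)

(a) Entailed — generalizing the agent leaves a sub-description the original still satisfies.
(b) Not entailed — Desmond scrubbed the wall, not the river; the river belongs to the crossing event.
(c) Entailed — every conjunct here is already in the original scrubbing event.
(d) Entailed — this follows by dropping conjuncts from the scrubbing event's description.
(e) Entailed — the original entails any weakening of itself; this just drops 'with a ladle', 'on the balcony'.
(f) Not entailed — 'was crossing' is progressive on an accomplishment; it does not entail the completed 'crossed'.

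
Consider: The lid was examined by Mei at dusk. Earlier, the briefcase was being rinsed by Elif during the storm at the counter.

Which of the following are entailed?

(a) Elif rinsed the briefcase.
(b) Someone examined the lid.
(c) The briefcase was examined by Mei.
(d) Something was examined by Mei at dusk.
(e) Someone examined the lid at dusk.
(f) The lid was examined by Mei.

(a), (b), (d), (e), (f)

(a) Entailed — 'rinse' is an activity; 'was rinsing' entails that some rinsing happened, so 'rinsed' holds.
(b) Entailed — the original entails any weakening of itself; this just drops 'at dusk' and generalizes the agent.
(c) Not entailed — Mei examined the lid, not the briefcase; the briefcase belongs to the rinsing event.
(d) Entailed — this follows by dropping conjuncts from the examining event's description.
(e) Entailed — every conjunct here is already in the original examining event.
(f) Entailed — every conjunct here is already in the original examining event.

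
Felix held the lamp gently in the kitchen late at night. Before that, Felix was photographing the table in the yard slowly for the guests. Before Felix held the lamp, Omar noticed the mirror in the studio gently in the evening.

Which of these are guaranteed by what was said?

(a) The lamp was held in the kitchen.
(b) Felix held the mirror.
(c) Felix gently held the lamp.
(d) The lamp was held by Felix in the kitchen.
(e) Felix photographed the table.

(a) Entailed — dropping 'gently', 'late at night' and generalizing the agent leaves a sub-description the original still satisfies.
(b) Not entailed — Felix held the lamp, not the mirror; the mirror belongs to the noticing event.
(c) Entailed — the original entails any weakening of itself; this just drops 'in the kitchen', 'late at night'.
(d) Entailed — this follows by dropping conjuncts from the holding event's description.
(e) Not entailed — 'was photographing' is progressive on an accomplishment; it does not entail the completed 'photographed'.

(a), (c), (d)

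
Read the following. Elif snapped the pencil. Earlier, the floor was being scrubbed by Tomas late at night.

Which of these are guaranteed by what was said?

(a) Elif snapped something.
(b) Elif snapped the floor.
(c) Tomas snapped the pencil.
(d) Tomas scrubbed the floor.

(a), (d)

(a) Entailed — generalizing the patient leaves a sub-description the original still satisfies.
(b) Not entailed — Elif snapped the pencil, not the floor; the floor belongs to the scrubbing event.
(c) Not entailed — the passage has Elif snapping the pencil, not Tomas.
(d) Entailed — 'scrub' is an activity; 'was scrubbing' entails that some scrubbing happened, so 'scrubbed' holds.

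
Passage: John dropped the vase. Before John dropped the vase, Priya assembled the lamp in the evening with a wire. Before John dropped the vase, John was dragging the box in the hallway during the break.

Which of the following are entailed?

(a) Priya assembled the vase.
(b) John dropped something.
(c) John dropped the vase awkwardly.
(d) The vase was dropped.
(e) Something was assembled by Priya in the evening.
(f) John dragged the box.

(b), (d), (e), (f)

(a) Not entailed — Priya assembled the lamp, not the vase; the vase belongs to the dropping event.
(b) Entailed — this follows by dropping conjuncts from the dropping event's description.
(c) Not entailed — 'awkwardly' adds information not in the original event.
(d) Entailed — the original entails any weakening of itself; this just generalizes the agent.
(e) Entailed — dropping 'with a wire' and generalizing the patient leaves a sub-description the original still satisfies.
(f) Entailed — 'drag' is an activity; 'was dragging' entails that some dragging happened, so 'dragged' holds.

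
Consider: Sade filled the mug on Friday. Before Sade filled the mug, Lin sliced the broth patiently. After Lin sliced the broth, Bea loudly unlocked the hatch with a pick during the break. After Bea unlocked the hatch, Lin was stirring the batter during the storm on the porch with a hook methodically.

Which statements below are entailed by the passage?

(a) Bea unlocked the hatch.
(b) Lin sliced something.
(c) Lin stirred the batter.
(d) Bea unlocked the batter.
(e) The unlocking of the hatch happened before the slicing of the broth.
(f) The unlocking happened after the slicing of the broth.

(a) Entailed — dropping 'during the break', 'loudly', 'with a pick' leaves a sub-description the original still satisfies.
(b) Entailed — every conjunct here is already in the original slicing event.
(c) Entailed — 'stir' is an activity; 'was stirring' entails that some stirring happened, so 'stirred' holds.
(d) Not entailed — Bea unlocked the hatch, not the batter; the batter belongs to the stirring event.
(e) Not entailed — the narrative places the slicing before the unlocking, not after.
(f) Entailed — the narrative places the slicing before the unlocking.

(a), (b), (c), (f)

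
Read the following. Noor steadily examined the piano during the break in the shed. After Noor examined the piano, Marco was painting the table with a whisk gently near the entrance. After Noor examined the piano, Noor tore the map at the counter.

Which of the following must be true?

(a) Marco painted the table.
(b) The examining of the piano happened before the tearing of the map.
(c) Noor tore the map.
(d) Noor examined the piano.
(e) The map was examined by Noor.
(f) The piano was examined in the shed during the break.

(b), (c), (d), (f)

(a) Not entailed — 'was painting' is progressive on an accomplishment; it does not entail the completed 'painted'.
(b) Entailed — the narrative places the examining before the tearing.
(c) Entailed — this follows by dropping conjuncts from the tearing event's description.
(d) Entailed — this follows by dropping conjuncts from the examining event's description.
(e) Not entailed — Noor examined the piano, not the map; the map belongs to the tearing event.
(f) Entailed — the original entails any weakening of itself; this just drops 'steadily' and generalizes the agent.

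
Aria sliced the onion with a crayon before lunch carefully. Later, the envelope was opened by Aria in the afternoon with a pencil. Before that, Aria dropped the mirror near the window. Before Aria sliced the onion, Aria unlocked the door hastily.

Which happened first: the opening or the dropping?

the dropping

The connectives place the dropping before the opening.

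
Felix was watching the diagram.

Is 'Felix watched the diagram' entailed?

'watch' is atelic; if Felix was watching the diagram, then Felix watched the diagram (for some time).

yes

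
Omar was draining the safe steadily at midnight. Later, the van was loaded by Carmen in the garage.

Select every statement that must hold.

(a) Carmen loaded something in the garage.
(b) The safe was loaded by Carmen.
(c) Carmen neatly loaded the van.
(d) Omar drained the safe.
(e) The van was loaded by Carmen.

(a) Entailed — every conjunct here is already in the original loading event.
(b) Not entailed — Carmen loaded the van, not the safe; the safe belongs to the draining event.
(c) Not entailed — 'neatly' adds information not in the original event.
(d) Not entailed — 'was draining' is progressive on an accomplishment; it does not entail the completed 'drained'.
(e) Entailed — the original entails any weakening of itself; this just drops 'in the garage'.

(a), (e)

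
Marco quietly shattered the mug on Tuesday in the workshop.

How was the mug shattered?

quietly

'quietly' marks the manner of the shattering event.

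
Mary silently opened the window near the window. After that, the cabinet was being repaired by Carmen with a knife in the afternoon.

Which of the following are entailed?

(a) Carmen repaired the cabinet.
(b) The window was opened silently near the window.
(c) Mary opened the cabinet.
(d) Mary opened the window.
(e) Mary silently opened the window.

(a) Not entailed — 'was repairing' is progressive on an accomplishment; it does not entail the completed 'repaired'.
(b) Entailed — every conjunct here is already in the original opening event.
(c) Not entailed — Mary opened the window, not the cabinet; the cabinet belongs to the repairing event.
(d) Entailed — the original entails any weakening of itself; this just drops 'silently', 'near the window'.
(e) Entailed — dropping 'near the window' leaves a sub-description the original still satisfies.

(b), (d), (e)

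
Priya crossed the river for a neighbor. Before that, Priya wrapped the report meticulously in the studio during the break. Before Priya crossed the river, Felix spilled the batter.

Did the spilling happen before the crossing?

yes

The narrative orders the spilling before the crossing.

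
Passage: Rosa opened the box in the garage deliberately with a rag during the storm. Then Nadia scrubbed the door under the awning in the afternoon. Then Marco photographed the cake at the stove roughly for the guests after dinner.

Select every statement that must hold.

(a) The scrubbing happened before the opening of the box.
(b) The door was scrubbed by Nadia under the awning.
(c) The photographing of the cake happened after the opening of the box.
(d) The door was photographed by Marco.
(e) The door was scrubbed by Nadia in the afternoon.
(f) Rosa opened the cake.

(b), (c), (e)

(a) Not entailed — the narrative places the opening before the scrubbing, not after.
(b) Entailed — this follows by dropping conjuncts from the scrubbing event's description.
(c) Entailed — the narrative places the opening before the photographing.
(d) Not entailed — Marco photographed the cake, not the door; the door belongs to the scrubbing event.
(e) Entailed — dropping 'under the awning' leaves a sub-description the original still satisfies.
(f) Not entailed — Rosa opened the box, not the cake; the cake belongs to the photographing event.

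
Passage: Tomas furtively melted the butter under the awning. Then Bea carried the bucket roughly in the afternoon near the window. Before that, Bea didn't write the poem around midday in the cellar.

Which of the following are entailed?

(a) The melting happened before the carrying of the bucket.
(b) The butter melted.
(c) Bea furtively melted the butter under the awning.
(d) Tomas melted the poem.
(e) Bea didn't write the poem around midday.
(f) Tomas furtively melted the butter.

(a), (b), (f)

(a) Entailed — the narrative places the melting before the carrying.
(b) Entailed — 'Tomas melted the butter' is causative; it entails the inchoative 'the butter melted'.
(c) Not entailed — the passage has Tomas melting the butter, not Bea.
(d) Not entailed — Tomas melted the butter, not the poem; the poem belongs to the writing event.
(e) Not entailed — dropping 'in the cellar' under negation is not valid — the original leaves open that Bea wrote the poem some other way.
(f) Entailed — this follows by dropping conjuncts from the melting event's description.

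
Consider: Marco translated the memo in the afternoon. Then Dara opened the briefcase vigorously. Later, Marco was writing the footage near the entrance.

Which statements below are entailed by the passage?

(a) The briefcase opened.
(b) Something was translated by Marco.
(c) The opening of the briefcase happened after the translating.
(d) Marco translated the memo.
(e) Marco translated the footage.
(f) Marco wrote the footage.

(a) Entailed — 'Dara opened the briefcase' is causative; it entails the inchoative 'the briefcase opened'.
(b) Entailed — every conjunct here is already in the original translating event.
(c) Entailed — the narrative places the translating before the opening.
(d) Entailed — every conjunct here is already in the original translating event.
(e) Not entailed — Marco translated the memo, not the footage; the footage belongs to the writing event.
(f) Not entailed — 'was writing' is progressive on an accomplishment; it does not entail the completed 'wrote'.

(a), (b), (c), (d)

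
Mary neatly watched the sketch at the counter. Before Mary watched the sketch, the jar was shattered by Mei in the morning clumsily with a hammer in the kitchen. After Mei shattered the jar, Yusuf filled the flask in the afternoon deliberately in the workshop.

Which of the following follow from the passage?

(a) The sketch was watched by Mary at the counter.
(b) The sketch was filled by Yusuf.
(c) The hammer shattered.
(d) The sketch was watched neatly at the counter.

(a), (d)

(a) Entailed — every conjunct here is already in the original watching event.
(b) Not entailed — Yusuf filled the flask, not the sketch; the sketch belongs to the watching event.
(c) Not entailed — the jar is what shattered, not the hammer.
(d) Entailed — every conjunct here is already in the original watching event.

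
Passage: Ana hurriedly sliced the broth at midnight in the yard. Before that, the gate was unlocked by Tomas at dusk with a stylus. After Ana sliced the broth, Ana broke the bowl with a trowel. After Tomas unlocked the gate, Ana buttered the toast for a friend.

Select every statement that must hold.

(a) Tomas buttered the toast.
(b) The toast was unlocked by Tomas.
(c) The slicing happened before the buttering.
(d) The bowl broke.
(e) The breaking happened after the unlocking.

(d), (e)

(a) Not entailed — the passage has Ana buttering the toast, not Tomas.
(b) Not entailed — Tomas unlocked the gate, not the toast; the toast belongs to the buttering event.
(c) Not entailed — the narrative doesn't order the slicing relative to the buttering.
(d) Entailed — 'Ana broke the bowl' is causative; it entails the inchoative 'the bowl broke'.
(e) Entailed — the narrative places the unlocking before the breaking.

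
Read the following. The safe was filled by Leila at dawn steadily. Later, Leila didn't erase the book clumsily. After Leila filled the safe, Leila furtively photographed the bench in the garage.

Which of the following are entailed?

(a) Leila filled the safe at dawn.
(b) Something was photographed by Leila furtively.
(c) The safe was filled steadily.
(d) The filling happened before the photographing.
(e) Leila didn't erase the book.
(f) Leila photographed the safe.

(a) Entailed — dropping 'steadily' leaves a sub-description the original still satisfies.
(b) Entailed — the original entails any weakening of itself; this just drops 'in the garage' and generalizes the patient.
(c) Entailed — every conjunct here is already in the original filling event.
(d) Entailed — the narrative places the filling before the photographing.
(e) Not entailed — dropping 'clumsily' under negation is not valid — the original leaves open that Leila erased the book some other way.
(f) Not entailed — Leila photographed the bench, not the safe; the safe belongs to the filling event.

(a), (b), (c), (d)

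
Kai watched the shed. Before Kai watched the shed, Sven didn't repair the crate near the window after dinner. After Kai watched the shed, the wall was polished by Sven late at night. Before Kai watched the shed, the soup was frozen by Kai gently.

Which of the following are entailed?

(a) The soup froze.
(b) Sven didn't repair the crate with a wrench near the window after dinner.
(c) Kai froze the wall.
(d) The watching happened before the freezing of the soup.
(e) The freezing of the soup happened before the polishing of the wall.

(a) Entailed — 'Kai froze the soup' is causative; it entails the inchoative 'the soup froze'.
(b) Entailed — under negation, adding a further restriction is entailed: if no such repairing event occurred, none occurred with a wrench either.
(c) Not entailed — Kai froze the soup, not the wall; the wall belongs to the polishing event.
(d) Not entailed — the narrative places the freezing before the watching, not after.
(e) Entailed — the narrative places the freezing before the polishing.

(a), (b), (e)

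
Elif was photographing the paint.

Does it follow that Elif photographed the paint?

no

'was photographing' is progressive; for an accomplishment like 'photograph the paint', it doesn't entail completion.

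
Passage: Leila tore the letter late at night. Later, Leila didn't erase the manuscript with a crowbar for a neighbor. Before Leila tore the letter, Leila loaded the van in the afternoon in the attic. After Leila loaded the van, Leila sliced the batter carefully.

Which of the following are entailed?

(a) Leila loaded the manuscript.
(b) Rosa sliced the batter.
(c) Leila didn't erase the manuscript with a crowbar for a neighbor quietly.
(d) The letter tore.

(a) Not entailed — Leila loaded the van, not the manuscript; the manuscript belongs to the erasing event.
(b) Not entailed — the passage has Leila slicing the batter, not Rosa.
(c) Entailed — under negation, adding a further restriction is entailed: if no such erasing event occurred, none occurred quietly either.
(d) Entailed — 'Leila tore the letter' is causative; it entails the inchoative 'the letter tore'.

(c), (d)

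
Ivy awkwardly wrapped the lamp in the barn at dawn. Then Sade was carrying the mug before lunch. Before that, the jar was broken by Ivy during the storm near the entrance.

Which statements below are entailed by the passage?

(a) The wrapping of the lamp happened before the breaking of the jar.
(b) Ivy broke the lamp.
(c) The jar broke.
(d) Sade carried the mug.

(c), (d)

(a) Not entailed — the narrative doesn't order the wrapping relative to the breaking.
(b) Not entailed — Ivy broke the jar, not the lamp; the lamp belongs to the wrapping event.
(c) Entailed — 'Ivy broke the jar' is causative; it entails the inchoative 'the jar broke'.
(d) Entailed — 'carry' is an activity; 'was carrying' entails that some carrying happened, so 'carried' holds.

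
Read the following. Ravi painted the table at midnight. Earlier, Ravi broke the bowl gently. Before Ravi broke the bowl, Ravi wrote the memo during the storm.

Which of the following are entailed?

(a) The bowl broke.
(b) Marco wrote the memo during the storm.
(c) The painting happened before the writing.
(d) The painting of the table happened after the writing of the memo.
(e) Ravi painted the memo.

(a) Entailed — 'Ravi broke the bowl' is causative; it entails the inchoative 'the bowl broke'.
(b) Not entailed — the passage has Ravi writing the memo, not Marco.
(c) Not entailed — the narrative places the writing before the painting, not after.
(d) Entailed — the narrative places the writing before the painting.
(e) Not entailed — Ravi painted the table, not the memo; the memo belongs to the writing event.

(a), (d)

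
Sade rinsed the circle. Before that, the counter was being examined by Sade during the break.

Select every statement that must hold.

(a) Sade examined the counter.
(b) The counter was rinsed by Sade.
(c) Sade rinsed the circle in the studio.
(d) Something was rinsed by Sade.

(a) Entailed — 'examine' is an activity; 'was examining' entails that some examining happened, so 'examined' holds.
(b) Not entailed — Sade rinsed the circle, not the counter; the counter belongs to the examining event.
(c) Not entailed — 'in the studio' adds information not in the original event.
(d) Entailed — the original entails any weakening of itself; this just generalizes the patient.

(a), (d)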